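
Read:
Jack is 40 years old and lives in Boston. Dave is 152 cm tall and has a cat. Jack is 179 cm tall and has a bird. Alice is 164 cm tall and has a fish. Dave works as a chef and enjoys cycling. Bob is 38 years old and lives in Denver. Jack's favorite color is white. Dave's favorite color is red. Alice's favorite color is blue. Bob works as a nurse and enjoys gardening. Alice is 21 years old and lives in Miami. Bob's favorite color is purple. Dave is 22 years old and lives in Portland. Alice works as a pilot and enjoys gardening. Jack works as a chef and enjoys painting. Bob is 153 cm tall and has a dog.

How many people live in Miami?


Count in Miami: 1

1


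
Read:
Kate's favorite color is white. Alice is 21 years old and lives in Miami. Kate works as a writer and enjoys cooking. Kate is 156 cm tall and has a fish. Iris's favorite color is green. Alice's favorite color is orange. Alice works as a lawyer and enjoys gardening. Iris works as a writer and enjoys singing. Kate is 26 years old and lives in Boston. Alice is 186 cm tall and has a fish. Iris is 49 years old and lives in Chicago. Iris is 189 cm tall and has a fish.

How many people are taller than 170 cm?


Taller than 170: 2

2


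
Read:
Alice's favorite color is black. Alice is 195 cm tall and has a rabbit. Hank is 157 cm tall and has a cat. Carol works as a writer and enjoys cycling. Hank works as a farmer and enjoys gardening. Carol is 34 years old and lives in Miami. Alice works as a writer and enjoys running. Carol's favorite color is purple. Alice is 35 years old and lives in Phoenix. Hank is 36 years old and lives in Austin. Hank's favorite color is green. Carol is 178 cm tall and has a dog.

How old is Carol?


Carol is 34 years old

34


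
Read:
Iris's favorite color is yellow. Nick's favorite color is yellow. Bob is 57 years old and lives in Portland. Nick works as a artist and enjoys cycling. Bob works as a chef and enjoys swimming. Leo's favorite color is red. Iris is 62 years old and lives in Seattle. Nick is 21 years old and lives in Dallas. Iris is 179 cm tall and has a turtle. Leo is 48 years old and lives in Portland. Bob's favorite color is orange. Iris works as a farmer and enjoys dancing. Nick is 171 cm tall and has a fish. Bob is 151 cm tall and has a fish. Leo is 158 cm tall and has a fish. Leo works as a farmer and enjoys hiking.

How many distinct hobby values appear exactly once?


Unique hobby values: 4

4


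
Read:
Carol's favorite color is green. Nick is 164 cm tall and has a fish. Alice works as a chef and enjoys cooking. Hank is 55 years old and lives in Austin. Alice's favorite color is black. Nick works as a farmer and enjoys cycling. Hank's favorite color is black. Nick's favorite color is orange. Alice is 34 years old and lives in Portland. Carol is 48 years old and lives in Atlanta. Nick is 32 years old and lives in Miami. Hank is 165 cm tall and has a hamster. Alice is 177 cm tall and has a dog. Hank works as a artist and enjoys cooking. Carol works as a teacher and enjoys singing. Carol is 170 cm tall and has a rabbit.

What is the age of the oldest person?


Oldest: Hank at 55

55


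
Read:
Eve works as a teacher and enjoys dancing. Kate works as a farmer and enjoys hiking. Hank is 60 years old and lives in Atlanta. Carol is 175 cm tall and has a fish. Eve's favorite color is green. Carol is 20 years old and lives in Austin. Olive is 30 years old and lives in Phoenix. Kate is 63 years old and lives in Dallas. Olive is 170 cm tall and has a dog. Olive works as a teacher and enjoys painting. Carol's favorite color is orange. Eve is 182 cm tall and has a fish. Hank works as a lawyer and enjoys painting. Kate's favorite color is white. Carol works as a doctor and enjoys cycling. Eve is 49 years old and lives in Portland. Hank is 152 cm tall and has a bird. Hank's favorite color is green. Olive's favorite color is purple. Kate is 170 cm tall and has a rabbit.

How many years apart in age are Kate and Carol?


63 vs 20, diff = 43

43


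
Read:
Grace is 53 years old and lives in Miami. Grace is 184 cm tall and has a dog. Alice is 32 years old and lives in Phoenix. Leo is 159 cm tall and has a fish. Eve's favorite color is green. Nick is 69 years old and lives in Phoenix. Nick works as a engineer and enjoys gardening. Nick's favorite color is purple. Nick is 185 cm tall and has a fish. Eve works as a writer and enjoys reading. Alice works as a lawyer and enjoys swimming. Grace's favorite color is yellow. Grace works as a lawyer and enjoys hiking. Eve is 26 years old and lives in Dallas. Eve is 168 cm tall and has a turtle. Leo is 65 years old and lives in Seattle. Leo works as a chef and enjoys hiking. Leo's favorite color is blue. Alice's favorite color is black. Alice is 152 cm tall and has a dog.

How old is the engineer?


The engineer is Nick, age 69

69


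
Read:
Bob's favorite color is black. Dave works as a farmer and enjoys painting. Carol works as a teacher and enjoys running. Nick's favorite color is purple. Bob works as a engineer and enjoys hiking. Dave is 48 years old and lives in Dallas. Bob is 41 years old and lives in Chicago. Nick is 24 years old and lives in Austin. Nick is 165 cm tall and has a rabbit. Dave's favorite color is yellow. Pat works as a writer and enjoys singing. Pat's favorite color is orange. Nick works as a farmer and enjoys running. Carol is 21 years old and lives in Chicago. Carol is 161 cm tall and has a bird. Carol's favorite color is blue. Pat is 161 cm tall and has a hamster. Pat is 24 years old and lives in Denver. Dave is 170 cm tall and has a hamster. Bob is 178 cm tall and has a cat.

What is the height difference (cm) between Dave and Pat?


|170 - 161| = 9

9


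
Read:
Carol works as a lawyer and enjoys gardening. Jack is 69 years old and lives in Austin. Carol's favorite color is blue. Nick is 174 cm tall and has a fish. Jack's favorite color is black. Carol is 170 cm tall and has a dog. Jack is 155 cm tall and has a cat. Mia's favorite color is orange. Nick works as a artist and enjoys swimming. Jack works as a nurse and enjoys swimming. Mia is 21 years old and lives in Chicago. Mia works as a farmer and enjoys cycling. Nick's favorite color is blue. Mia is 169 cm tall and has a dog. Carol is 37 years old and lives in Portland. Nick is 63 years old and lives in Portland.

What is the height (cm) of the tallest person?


Tallest: Nick at 174 cm

174


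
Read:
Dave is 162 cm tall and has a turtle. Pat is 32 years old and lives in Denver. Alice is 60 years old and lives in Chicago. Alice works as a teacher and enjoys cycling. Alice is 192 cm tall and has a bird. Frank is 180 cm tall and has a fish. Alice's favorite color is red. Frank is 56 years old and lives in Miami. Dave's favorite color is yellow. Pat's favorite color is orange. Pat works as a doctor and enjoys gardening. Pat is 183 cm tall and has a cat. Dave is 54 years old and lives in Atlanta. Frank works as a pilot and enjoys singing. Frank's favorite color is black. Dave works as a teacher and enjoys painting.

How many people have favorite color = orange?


Count: 1

1


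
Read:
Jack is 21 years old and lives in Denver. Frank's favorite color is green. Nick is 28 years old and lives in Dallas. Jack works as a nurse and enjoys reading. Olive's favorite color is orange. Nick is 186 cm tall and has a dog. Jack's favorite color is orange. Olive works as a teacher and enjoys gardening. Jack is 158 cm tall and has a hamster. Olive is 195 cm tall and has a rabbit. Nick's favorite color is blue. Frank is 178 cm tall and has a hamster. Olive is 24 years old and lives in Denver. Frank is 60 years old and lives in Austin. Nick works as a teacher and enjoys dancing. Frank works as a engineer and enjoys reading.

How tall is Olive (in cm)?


Olive is 195 cm tall

195


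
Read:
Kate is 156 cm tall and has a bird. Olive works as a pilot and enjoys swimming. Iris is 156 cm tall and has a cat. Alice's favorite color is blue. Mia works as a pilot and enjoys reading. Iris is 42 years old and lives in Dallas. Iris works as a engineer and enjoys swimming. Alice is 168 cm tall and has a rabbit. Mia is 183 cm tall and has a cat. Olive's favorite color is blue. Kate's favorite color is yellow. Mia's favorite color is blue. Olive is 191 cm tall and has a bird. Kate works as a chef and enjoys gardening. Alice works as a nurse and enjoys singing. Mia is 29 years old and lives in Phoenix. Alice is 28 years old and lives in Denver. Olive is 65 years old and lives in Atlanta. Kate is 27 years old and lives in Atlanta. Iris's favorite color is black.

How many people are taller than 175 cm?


Taller than 175: 2

2


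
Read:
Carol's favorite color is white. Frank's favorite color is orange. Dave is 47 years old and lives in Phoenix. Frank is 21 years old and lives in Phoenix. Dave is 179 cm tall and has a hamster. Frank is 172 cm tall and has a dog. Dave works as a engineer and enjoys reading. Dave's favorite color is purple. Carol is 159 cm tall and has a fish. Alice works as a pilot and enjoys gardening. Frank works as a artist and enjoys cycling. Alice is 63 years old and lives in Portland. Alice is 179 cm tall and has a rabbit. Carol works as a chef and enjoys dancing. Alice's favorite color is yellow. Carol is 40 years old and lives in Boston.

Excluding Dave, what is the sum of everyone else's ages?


Sum (excluding Dave): 124

124


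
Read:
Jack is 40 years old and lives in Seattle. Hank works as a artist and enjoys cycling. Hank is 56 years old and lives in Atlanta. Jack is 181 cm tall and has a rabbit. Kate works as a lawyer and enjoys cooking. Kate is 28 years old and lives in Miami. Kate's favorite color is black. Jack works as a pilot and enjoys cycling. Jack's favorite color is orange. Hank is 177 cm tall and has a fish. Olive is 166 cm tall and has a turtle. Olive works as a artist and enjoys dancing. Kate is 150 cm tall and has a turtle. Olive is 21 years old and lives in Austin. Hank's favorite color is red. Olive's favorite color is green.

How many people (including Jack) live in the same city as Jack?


Jack lives in Seattle. Count = 1

1


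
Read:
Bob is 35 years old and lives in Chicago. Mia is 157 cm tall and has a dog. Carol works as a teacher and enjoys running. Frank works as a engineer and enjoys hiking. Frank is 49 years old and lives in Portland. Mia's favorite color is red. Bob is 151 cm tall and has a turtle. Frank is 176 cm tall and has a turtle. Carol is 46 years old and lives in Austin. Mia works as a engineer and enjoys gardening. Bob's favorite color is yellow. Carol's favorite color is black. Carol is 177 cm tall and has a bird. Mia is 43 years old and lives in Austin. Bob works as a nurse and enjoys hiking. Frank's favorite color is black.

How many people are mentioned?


People: Frank, Mia, Carol, Bob. Count = 4

4


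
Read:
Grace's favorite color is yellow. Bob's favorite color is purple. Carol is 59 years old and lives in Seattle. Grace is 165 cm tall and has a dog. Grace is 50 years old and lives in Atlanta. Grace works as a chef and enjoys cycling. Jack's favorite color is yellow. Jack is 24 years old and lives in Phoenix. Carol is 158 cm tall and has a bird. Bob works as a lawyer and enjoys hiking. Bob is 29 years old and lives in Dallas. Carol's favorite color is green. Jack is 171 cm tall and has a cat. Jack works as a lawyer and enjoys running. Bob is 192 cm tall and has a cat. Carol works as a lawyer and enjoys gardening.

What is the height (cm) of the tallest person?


Tallest: Bob at 192 cm

192


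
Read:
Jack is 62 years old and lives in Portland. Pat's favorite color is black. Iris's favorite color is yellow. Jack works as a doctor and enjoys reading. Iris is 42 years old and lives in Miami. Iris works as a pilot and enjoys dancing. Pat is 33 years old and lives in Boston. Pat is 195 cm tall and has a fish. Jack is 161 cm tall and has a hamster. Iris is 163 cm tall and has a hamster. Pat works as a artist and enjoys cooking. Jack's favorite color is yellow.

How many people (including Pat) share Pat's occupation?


Pat is a artist. Count = 1

1


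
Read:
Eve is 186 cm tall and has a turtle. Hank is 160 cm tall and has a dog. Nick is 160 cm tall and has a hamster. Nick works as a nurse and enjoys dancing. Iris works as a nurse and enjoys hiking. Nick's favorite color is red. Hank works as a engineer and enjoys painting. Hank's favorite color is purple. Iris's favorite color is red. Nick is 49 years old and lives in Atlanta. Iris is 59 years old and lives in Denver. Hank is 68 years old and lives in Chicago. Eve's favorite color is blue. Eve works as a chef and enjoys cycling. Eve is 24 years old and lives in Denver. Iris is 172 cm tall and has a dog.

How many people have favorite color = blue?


Count: 1

1


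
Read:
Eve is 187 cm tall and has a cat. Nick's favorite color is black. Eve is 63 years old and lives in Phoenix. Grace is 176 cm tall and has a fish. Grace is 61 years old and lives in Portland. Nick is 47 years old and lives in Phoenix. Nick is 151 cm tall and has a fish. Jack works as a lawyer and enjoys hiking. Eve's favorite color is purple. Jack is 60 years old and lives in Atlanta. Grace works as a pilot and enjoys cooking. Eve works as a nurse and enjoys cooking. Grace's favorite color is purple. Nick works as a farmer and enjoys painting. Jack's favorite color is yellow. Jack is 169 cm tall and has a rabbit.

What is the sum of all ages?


47+61+63+60 = 231

231


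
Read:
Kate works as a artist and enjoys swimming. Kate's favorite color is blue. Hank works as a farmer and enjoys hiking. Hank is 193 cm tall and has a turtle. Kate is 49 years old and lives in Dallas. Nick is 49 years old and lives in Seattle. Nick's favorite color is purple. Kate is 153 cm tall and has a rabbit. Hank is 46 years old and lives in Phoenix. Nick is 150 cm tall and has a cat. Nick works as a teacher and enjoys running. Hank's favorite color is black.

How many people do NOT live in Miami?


Not in Miami: 3

3


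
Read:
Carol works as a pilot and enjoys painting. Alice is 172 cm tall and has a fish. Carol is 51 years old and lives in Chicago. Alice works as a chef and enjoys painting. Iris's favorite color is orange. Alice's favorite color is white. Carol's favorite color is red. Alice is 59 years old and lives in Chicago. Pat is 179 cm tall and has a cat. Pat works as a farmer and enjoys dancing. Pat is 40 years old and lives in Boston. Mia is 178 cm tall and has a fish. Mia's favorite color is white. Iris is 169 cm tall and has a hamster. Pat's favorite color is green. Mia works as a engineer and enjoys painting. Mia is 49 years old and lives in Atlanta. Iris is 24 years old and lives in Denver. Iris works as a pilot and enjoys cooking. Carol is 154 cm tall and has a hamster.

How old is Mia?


Mia is 49 years old

49


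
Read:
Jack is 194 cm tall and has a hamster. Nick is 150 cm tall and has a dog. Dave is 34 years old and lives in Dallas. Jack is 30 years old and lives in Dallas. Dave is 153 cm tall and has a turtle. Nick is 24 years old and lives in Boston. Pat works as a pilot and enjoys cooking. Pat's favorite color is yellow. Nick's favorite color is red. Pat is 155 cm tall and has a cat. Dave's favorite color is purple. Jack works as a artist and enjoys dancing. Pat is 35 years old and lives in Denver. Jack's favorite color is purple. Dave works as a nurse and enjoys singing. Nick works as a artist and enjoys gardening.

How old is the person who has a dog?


Person with dog is Nick, age 24

24


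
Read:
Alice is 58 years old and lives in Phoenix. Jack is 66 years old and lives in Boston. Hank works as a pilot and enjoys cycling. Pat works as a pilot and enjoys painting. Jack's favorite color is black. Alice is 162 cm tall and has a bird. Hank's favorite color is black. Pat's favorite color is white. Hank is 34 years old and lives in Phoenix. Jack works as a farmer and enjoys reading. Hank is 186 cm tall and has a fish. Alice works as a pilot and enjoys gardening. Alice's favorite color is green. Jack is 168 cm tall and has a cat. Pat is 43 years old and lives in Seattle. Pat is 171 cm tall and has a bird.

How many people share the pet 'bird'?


Count: 2

2


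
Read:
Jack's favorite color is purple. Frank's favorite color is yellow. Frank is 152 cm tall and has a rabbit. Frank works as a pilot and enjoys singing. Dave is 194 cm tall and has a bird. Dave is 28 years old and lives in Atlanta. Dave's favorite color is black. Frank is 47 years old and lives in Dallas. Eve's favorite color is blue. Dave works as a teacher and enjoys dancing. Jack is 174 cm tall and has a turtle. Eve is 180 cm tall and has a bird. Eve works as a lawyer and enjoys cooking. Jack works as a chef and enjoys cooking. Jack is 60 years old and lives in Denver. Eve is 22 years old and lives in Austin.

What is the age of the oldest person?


Oldest: Jack at 60

60


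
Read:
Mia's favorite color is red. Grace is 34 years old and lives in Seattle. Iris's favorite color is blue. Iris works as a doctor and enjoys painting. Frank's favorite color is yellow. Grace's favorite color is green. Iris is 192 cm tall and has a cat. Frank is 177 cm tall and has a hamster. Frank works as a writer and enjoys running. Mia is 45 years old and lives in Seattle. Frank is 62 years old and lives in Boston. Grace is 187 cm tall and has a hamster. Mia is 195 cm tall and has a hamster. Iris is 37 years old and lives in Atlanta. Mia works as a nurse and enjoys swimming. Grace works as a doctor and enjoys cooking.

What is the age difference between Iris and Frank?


|37 - 62| = 25

25


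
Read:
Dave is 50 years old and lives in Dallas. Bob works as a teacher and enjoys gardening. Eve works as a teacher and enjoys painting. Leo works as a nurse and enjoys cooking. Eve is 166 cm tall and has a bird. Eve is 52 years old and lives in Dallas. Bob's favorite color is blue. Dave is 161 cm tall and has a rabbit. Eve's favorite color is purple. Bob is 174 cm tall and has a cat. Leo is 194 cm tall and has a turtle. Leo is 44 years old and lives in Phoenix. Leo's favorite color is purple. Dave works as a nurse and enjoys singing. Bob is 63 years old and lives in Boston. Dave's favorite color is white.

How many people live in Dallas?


Count in Dallas: 2

2


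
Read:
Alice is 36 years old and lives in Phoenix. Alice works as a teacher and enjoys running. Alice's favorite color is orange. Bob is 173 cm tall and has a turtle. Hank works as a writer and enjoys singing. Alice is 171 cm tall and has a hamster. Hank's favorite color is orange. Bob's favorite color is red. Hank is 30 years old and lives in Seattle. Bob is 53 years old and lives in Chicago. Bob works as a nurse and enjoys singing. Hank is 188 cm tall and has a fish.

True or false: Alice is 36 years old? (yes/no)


Alice is actually 36. yes

yes


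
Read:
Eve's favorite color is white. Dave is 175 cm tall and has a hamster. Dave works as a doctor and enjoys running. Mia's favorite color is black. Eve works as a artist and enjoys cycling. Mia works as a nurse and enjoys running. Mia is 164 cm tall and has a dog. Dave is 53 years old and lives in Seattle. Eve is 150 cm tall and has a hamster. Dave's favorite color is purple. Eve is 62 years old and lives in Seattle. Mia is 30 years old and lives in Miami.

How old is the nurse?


The nurse is Mia, age 30

30


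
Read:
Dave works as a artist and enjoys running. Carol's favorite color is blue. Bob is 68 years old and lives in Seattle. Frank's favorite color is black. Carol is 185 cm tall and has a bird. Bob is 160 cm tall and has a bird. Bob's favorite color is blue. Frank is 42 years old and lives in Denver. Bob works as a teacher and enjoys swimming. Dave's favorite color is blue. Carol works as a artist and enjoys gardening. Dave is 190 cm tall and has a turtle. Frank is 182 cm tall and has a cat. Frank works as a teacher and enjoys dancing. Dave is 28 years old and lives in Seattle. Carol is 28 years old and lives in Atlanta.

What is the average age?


Sum=166, n=4, avg=41.5

41.5


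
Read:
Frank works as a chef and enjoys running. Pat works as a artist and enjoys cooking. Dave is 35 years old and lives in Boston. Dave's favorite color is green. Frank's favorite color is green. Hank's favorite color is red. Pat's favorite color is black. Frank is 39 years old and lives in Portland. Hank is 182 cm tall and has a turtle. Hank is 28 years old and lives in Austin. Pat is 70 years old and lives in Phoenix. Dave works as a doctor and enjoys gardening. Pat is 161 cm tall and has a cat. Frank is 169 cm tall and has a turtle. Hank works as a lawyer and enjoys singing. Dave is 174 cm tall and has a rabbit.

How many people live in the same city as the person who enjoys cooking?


Person with hobby cooking is Pat, city Phoenix. Count = 1

1


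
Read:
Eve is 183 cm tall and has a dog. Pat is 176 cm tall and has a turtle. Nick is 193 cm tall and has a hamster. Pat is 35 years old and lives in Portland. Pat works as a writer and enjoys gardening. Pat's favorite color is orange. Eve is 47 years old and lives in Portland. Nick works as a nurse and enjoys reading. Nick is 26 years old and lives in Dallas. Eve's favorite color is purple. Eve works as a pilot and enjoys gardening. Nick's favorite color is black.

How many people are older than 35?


Filter: 1

1


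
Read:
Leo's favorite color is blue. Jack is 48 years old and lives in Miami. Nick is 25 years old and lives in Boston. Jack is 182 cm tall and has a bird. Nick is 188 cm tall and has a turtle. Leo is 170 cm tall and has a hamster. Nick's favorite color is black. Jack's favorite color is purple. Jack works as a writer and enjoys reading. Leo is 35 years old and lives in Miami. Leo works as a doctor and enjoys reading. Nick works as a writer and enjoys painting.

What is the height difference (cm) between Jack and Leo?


|182 - 170| = 12

12


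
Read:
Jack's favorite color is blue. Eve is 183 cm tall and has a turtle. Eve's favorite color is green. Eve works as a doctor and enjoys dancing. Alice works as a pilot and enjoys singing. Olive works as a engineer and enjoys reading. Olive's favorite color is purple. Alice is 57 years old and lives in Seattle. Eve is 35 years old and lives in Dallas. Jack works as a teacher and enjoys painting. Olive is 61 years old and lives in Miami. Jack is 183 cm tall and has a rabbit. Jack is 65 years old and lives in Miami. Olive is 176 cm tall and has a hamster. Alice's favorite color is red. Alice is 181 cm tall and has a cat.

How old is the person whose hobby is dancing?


Person with hobby=dancing is Eve, age 35

35


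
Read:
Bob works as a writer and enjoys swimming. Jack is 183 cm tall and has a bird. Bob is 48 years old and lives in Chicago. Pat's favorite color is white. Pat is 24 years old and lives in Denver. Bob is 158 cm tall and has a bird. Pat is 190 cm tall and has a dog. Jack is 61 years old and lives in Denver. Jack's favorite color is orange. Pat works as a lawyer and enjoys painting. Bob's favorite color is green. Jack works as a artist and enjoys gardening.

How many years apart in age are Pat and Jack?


24 vs 61, diff = 37

37


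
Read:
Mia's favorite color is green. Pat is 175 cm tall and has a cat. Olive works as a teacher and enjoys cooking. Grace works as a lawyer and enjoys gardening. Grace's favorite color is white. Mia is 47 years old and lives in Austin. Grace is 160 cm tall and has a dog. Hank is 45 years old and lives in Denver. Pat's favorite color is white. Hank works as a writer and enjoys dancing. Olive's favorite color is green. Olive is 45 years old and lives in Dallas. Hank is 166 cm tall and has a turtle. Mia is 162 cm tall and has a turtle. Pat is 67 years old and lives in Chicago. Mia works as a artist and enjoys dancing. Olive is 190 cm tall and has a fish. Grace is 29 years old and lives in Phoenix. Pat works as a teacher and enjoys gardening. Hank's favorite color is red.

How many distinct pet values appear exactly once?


Unique pet values: 3

3


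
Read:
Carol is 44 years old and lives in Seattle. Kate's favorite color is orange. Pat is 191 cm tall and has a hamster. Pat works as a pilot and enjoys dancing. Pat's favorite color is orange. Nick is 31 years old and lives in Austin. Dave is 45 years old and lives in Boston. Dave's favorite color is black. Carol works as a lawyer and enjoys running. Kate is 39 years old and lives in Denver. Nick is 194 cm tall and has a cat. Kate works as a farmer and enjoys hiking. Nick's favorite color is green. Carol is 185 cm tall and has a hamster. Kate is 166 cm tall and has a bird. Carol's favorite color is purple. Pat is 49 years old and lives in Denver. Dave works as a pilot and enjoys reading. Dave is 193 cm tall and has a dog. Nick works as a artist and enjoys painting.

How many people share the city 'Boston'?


Count: 1

1


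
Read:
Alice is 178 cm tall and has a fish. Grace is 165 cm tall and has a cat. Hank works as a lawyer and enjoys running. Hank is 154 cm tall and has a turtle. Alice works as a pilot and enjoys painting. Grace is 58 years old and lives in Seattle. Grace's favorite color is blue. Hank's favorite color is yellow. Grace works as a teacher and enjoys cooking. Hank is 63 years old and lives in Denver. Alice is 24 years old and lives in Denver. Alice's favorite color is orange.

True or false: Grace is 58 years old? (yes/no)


Grace is actually 58. yes

yes


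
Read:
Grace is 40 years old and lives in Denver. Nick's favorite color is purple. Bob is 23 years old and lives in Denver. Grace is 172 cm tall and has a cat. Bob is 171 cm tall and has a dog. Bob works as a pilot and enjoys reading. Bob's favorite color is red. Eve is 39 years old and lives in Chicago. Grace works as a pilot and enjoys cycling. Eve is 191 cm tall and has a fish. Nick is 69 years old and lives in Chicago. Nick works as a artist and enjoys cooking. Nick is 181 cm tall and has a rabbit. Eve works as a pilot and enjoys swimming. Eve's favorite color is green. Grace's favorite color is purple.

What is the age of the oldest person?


Oldest: Nick at 69

69


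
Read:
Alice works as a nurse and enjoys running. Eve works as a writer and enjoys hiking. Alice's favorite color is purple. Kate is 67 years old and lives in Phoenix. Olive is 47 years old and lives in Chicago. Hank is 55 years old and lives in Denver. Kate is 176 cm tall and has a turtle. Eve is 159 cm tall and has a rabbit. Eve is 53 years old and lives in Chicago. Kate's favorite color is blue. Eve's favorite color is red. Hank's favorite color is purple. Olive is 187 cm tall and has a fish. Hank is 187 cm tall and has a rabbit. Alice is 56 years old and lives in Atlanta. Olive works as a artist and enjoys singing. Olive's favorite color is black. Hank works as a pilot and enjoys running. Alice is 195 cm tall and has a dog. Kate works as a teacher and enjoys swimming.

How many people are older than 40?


Filter: 5

5


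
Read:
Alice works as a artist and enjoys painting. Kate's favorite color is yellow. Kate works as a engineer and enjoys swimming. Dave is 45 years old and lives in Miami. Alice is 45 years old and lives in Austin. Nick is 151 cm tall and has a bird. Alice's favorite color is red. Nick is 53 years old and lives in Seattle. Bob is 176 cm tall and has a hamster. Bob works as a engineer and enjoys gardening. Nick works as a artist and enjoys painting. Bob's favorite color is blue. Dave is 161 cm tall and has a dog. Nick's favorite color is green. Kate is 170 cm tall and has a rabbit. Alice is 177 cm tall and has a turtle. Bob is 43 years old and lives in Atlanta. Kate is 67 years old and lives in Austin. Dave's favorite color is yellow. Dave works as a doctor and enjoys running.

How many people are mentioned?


People: Alice, Bob, Dave, Nick, Kate. Count = 5

5


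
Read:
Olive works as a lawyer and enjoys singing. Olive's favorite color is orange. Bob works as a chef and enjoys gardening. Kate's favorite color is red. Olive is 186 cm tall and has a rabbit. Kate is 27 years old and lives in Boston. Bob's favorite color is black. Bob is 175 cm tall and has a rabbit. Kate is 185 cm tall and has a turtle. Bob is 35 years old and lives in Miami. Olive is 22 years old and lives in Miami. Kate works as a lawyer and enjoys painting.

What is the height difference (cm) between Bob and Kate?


|175 - 185| = 10

10


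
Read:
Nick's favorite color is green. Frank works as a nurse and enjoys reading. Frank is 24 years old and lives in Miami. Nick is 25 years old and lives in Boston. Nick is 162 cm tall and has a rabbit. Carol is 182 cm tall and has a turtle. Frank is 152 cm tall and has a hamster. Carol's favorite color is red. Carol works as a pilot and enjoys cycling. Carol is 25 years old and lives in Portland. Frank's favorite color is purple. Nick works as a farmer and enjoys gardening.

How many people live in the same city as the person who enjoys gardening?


Person with hobby gardening is Nick, city Boston. Count = 1

1


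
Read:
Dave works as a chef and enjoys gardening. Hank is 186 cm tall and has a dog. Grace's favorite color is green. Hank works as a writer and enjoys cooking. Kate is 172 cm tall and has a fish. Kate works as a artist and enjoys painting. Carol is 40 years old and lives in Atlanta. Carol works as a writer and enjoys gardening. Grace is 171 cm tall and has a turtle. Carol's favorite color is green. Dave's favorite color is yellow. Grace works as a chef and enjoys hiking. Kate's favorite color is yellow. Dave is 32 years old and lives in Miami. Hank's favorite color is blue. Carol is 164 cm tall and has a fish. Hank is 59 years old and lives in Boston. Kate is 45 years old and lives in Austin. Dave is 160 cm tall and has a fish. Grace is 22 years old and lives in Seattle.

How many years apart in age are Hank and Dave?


59 vs 32, diff = 27

27


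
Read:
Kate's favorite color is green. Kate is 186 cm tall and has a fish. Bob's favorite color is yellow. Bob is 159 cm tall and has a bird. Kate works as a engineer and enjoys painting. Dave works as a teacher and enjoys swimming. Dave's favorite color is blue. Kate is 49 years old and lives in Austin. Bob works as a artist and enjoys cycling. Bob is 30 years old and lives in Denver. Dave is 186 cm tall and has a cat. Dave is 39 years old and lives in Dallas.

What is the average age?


Sum=118, n=3, avg=39.33

39.33


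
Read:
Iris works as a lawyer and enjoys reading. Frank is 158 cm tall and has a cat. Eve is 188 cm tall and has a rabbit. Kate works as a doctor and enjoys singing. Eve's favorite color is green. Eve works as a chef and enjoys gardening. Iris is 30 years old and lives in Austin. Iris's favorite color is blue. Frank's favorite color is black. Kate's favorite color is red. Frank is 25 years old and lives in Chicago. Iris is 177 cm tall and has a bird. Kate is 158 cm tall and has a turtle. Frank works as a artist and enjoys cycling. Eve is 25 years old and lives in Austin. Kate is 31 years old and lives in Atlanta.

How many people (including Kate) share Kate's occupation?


Kate is a doctor. Count = 1

1


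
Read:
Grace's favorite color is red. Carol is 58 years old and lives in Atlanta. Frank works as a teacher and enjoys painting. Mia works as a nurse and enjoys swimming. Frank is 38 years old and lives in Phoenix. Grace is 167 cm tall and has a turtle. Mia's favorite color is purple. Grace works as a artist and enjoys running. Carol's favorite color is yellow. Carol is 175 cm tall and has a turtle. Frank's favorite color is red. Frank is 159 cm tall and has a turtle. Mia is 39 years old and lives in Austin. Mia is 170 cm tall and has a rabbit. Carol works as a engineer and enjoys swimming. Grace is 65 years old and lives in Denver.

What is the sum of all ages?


65+38+39+58 = 200

200


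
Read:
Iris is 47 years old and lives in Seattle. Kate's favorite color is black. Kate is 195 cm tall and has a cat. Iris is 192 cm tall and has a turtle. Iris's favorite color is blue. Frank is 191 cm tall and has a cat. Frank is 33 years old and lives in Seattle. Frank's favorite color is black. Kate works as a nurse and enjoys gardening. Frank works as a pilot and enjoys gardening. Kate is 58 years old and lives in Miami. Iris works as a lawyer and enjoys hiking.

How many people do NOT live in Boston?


Not in Boston: 3

3


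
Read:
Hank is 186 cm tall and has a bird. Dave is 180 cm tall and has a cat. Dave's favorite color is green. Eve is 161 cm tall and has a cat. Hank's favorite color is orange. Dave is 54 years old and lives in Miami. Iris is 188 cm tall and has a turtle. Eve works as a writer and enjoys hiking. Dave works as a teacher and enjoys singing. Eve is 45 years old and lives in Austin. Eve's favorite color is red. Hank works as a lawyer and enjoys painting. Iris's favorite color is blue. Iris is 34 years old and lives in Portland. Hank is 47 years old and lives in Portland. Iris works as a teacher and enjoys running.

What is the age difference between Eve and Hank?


|45 - 47| = 2

2


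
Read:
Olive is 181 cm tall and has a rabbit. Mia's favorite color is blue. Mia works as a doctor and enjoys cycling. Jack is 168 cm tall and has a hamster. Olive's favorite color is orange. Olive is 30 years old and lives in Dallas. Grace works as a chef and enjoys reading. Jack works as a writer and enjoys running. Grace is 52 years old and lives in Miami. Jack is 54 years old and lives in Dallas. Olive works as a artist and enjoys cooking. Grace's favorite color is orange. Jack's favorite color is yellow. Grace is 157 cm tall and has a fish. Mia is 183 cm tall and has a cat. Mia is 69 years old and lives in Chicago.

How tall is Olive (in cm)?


Olive is 181 cm tall

181


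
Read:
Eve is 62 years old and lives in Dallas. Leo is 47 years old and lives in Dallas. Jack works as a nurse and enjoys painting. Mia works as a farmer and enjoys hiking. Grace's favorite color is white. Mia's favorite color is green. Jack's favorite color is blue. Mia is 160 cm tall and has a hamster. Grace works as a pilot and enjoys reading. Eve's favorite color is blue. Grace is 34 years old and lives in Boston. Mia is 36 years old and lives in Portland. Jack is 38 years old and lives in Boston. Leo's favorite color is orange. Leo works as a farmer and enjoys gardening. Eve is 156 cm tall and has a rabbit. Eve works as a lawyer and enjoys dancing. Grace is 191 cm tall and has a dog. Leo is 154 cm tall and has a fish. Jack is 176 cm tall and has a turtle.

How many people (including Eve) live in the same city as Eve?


Eve lives in Dallas. Count = 2

2


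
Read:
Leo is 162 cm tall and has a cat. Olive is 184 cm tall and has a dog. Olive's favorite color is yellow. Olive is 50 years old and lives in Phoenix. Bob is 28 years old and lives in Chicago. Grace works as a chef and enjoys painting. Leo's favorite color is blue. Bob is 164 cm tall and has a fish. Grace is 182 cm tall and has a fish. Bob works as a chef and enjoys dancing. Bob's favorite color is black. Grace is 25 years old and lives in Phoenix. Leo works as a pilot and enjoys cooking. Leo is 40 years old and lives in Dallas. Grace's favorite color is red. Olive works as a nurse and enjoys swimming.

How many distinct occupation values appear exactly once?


Unique occupation values: 2

2


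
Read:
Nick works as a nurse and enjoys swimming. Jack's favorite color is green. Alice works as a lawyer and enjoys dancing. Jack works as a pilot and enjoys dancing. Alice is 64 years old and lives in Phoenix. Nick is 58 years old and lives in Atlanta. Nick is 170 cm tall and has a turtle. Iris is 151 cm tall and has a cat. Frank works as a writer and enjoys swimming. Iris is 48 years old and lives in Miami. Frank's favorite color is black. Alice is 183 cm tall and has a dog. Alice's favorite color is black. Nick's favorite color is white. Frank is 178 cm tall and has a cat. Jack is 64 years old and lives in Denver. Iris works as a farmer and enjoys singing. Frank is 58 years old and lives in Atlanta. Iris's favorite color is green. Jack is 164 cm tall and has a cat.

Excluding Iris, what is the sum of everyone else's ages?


Sum (excluding Iris): 244

244


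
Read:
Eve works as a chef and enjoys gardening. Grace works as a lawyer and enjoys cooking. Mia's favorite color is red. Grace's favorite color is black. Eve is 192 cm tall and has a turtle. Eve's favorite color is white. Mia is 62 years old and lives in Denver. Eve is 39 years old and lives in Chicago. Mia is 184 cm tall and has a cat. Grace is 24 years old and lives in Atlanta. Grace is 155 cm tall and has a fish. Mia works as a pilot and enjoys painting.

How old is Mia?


Mia is 62 years old

62


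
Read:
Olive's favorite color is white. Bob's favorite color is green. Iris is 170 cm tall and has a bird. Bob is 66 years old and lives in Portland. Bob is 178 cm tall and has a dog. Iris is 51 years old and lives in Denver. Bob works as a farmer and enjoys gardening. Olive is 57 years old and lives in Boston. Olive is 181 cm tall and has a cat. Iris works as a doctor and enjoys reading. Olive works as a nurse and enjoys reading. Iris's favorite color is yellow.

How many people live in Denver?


Count in Denver: 1

1


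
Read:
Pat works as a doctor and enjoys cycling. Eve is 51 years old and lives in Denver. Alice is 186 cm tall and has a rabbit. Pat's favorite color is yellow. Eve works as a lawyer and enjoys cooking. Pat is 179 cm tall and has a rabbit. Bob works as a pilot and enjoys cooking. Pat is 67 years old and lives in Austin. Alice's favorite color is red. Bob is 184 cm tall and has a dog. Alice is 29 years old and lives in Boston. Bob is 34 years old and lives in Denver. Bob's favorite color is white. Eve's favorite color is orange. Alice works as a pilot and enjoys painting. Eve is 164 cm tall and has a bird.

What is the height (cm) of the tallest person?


Tallest: Alice at 186 cm

186


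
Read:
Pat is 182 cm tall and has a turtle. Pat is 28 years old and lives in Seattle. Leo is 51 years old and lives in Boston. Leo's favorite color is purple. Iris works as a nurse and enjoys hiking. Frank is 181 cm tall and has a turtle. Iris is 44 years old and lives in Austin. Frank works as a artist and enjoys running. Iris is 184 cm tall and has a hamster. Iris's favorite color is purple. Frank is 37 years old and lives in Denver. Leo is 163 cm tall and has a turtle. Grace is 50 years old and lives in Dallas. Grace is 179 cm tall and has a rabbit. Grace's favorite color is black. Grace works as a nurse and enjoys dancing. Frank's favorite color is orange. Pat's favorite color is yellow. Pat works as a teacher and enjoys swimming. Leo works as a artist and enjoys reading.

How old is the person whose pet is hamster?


Person with pet=hamster is Iris, age 44

44


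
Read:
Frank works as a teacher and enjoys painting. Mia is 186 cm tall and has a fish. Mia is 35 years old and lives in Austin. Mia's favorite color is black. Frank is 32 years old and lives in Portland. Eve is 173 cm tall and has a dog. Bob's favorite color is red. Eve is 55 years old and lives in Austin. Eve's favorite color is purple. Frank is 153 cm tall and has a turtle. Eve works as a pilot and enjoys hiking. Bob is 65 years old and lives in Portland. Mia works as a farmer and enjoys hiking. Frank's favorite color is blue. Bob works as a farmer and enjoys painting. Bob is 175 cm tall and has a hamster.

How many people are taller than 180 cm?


Taller than 180: 1

1


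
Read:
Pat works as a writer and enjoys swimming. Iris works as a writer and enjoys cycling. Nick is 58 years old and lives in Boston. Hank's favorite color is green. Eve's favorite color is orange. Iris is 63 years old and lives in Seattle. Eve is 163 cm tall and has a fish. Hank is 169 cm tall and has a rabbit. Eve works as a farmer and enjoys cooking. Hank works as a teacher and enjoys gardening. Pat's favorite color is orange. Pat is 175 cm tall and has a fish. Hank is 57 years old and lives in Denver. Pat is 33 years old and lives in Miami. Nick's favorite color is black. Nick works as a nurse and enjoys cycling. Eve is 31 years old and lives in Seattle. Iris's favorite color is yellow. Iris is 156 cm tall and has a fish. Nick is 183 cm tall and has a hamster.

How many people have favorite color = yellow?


Count: 1

1
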